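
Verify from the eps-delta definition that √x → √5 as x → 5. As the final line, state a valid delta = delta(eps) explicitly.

Suppose eps > 0. We want delta > 0 such that 0 < |x − 5| < delta implies |√x − √5| < eps.
Rationalise: √x − √5 = (x − 5)/(√x + √5), so |√x − √5| = |x − 5|/(√x + √5).
Restrict delta ≤ 5 so that |x − 5| < 5 forces x > 0, and then √x + √5 > √5.
Hence |√x − √5| < |x − 5|/√5, which is < eps once |x − 5| < √5·eps.
Take delta = min(5, √5·eps). If 0 < |x − 5| < delta then x > 0 and |√x − √5| < |x − 5|/√5 < eps.

delta = min(5, √5·eps)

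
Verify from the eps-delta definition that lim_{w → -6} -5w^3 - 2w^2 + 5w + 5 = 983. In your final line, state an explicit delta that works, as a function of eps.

Let eps > 0. We want delta > 0 such that 0 < |w + 6| < delta implies |(-5w^3 - 2w^2 + 5w + 5) − 983| < eps.
(-5w^3 - 2w^2 + 5w + 5) − 983 = -5w^3 - 2w^2 + 5w - 978 = (w + 6)(-5w^2 + 28w - 163).
So |(-5w^3 - 2w^2 + 5w + 5) − 983| = |w + 6|·|-5w^2 + 28w - 163|.
Require delta ≤ 1. Then |w + 6| < 1 gives |w| < 7, and by the triangle inequality |-5w^2 + 28w - 163| ≤ 5·7^2 + 28·7 + 163 = 604.
Hence |(-5w^3 - 2w^2 + 5w + 5) − 983| ≤ 604|w + 6| < eps provided |w + 6| < eps/604.
Choosing delta = min(1, eps/604) ensures both conditions, hence |(-5w^3 - 2w^2 + 5w + 5) − 983| < eps.

delta = min(1, eps/604)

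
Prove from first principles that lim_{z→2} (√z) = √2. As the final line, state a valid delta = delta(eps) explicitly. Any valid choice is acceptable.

Fix eps > 0. We want delta > 0 such that 0 < |z − 2| < delta implies |√z − √2| < eps.
Rationalise: √z − √2 = (z − 2)/(√z + √2), so |√z − √2| = |z − 2|/(√z + √2).
Restrict delta ≤ 2 so that |z − 2| < 2 forces z > 0, and then √z + √2 > √2.
Hence |√z − √2| < |z − 2|/√2, which is < eps once |z − 2| < √2·eps.
Take delta = min(2, √2·eps). If 0 < |z − 2| < delta then z > 0 and |√z − √2| < |z − 2|/√2 < eps.

delta = min(2, √2·eps)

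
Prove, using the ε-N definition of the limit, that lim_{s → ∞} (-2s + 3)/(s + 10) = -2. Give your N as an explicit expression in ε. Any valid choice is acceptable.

N = 23/ε

Suppose ε > 0. We seek N > 0 such that s > N implies |(-2s + 3)/(s + 10) + 2| < ε.
(-2s + 3)/(s + 10) + 2 = ((-2s + 3) − (-2)(s + 10)) / ((s + 10)) = 23/((s + 10)).
For s > 0 we have s + 10 > s, so |(-2s + 3)/(s + 10) + 2| = 23/((s + 10)) < 23/(s) = 23/s.
Thus |(-2s + 3)/(s + 10) + 2| < ε whenever s > 23/ε.
Take N = 23/ε. If s > N then |(-2s + 3)/(s + 10) + 2| < 23/s < ε.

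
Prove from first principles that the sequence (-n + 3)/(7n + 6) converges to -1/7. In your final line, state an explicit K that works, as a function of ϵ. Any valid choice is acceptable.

Let ϵ > 0. For n ≥ 1, |(-n + 3)/(7n + 6) + 1/7| = |27|/(7(7n + 6)) = 27/(7(7n + 6)).
Since 7n + 6 ≥ 7n for n ≥ 1, this is ≤ 27/(7·7n) = (27/49)/n.
So |(-n + 3)/(7n + 6) + 1/7| < ϵ whenever n > (27/49)/ϵ.
Take K = (27/49)/ϵ. If n > K then |(-n + 3)/(7n + 6) + 1/7| ≤ (27/49)/n < ϵ.

K = (27/49)/ϵ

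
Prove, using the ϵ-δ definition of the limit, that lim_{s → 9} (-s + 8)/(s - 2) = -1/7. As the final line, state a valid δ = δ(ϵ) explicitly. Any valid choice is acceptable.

Let ϵ > 0 be given. We want δ > 0 with 0 < |s − 9| < δ ⇒ |(-s + 8)/(s - 2) + 1/7| < ϵ.
Combining over a common denominator, (-s + 8)/(s - 2) + 1/7 = [(-s + 8)·7 − (-1)·(s - 2)] / [7·(s - 2)] = -6(s − 9) / (7(s - 2)).
So |(-s + 8)/(s - 2) + 1/7| = 6|s − 9| / (7·|s − 2|).
Restrict δ ≤ 7/2. Then |s − 9| < 7/2 gives |s − 2| = |(s − 9) + 7| ≥ 7 − 7/2 = 7/2.
Hence |(-s + 8)/(s - 2) + 1/7| < 6|s − 9|/(7·(7/2)) = (12/49)|s − 9|, which is < ϵ once |s − 9| < (49/12)ϵ.
Take δ = min(7/2, (49/12)ϵ). Then 0 < |s − 9| < δ forces both bounds, so |(-s + 8)/(s - 2) + 1/7| < ϵ.

δ = min(7/2, (49/12)ϵ)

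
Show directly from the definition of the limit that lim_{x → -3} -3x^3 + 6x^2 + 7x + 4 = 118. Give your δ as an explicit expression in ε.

δ = min(1, ε/146)

Fix ε > 0. We want δ > 0 such that 0 < |x + 3| < δ implies |(-3x^3 + 6x^2 + 7x + 4) − 118| < ε.
(-3x^3 + 6x^2 + 7x + 4) − 118 = -3x^3 + 6x^2 + 7x - 114 = (x + 3)(-3x^2 + 15x - 38).
So |(-3x^3 + 6x^2 + 7x + 4) − 118| = |x + 3|·|-3x^2 + 15x - 38|.
Require δ ≤ 1. Then |x + 3| < 1 gives |x| < 4, and by the triangle inequality |-3x^2 + 15x - 38| ≤ 3·4^2 + 15·4 + 38 = 146.
Hence |(-3x^3 + 6x^2 + 7x + 4) − 118| ≤ 146|x + 3| < ε provided |x + 3| < ε/146.
Take δ = min(1, ε/146). Then 0 < |x + 3| < δ gives both |x + 3| < 1 and |x + 3| < ε/146, so |(-3x^3 + 6x^2 + 7x + 4) − 118| < ε.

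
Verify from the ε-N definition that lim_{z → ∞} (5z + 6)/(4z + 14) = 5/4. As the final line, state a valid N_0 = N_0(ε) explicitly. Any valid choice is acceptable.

N_0 = (23/8)/ε

Let ε > 0. We seek N_0 > 0 such that z > N_0 implies |(5z + 6)/(4z + 14) − (5/4)| < ε.
(5z + 6)/(4z + 14) − (5/4) = (4(5z + 6) − 5(4z + 14)) / (4(4z + 14)) = -46/(4(4z + 14)).
For z > 0 we have 4z + 14 > 4z, so |(5z + 6)/(4z + 14) − (5/4)| = 46/(4(4z + 14)) < 46/(4·4z) = (23/8)/z.
Thus |(5z + 6)/(4z + 14) − (5/4)| < ε whenever z > (23/8)/ε.
Take N_0 = (23/8)/ε. If z > N_0 then |(5z + 6)/(4z + 14) − (5/4)| < (23/8)/z < ε.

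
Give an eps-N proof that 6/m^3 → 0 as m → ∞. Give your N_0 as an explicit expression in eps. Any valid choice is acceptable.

Let eps > 0. For m ≥ 1, |6/m^3 − 0| = 6/m^3.
6/m^3 < eps ⇔ m^3 > 6/eps ⇔ m > (6/eps)^{1/3}.
Take N_0 = (6/eps)^{1/3}. Then m > N_0 implies 6/m^3 < eps.

N_0 = (6/eps)^{1/3}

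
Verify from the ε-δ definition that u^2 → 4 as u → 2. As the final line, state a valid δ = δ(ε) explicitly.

δ = min(1, ε/5)

Suppose ε > 0. We seek δ > 0 with 0 < |u − 2| < δ ⇒ |u^2 − 4| < ε.
Factor: u^2 − 4 = (u − 2)(u + 2), so |u^2 − 4| = |u − 2|·|u + 2|.
Impose δ ≤ 1 so that |u| < 3; then |u + 2| ≤ 5.
Hence |u^2 − 4| ≤ 5|u − 2|, which is < ε once |u − 2| < ε/5.
Take δ = min(1, ε/5). If 0 < |u − 2| < δ then both bounds hold and |u^2 − 4| ≤ 5|u − 2| < 5·(ε/5) = ε.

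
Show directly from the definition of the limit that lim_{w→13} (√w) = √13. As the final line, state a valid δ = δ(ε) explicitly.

Fix ε > 0. We want δ > 0 such that 0 < |w − 13| < δ implies |√w − √13| < ε.
Rationalise: √w − √13 = (w − 13)/(√w + √13), so |√w − √13| = |w − 13|/(√w + √13).
Restrict δ ≤ 13 so that |w − 13| < 13 forces w > 0, and then √w + √13 > √13.
Hence |√w − √13| < |w − 13|/√13, which is < ε once |w − 13| < √13·ε.
Take δ = min(13, √13·ε). If 0 < |w − 13| < δ then w > 0 and |√w − √13| < |w − 13|/√13 < ε.

δ = min(13, √13·ε)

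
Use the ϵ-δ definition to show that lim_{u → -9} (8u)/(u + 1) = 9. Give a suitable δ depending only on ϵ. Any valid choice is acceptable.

δ = min(4, 4ϵ)

Fix ϵ > 0. We want δ > 0 with 0 < |u + 9| < δ ⇒ |(8u)/(u + 1) − 9| < ϵ.
Combining over a common denominator, (8u)/(u + 1) − 9 = [(8u)·(-8) − (-72)·(u + 1)] / [(-8)·(u + 1)] = 8(u + 9) / ((-8)(u + 1)).
So |(8u)/(u + 1) − 9| = 8|u + 9| / (8·|u + 1|).
Restrict δ ≤ 4. Then |u + 9| < 4 gives |u + 1| = |(u + 9) + (-8)| ≥ 8 − 4 = 4.
Hence |(8u)/(u + 1) − 9| < 8|u + 9|/(8·4) = (1/4)|u + 9|, which is < ϵ once |u + 9| < 4ϵ.
Take δ = min(4, 4ϵ). Then 0 < |u + 9| < δ forces both bounds, so |(8u)/(u + 1) − 9| < ϵ.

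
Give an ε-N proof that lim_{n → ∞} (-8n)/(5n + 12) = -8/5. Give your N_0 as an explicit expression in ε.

Let ε > 0. For n ≥ 1, |(-8n)/(5n + 12) + 8/5| = |96|/(5(5n + 12)) = 96/(5(5n + 12)).
Since 5n + 12 ≥ 5n for n ≥ 1, this is ≤ 96/(5·5n) = (96/25)/n.
So |(-8n)/(5n + 12) + 8/5| < ε whenever n > (96/25)/ε.
Take N_0 = (96/25)/ε. If n > N_0 then |(-8n)/(5n + 12) + 8/5| ≤ (96/25)/n < ε.

N_0 = (96/25)/ε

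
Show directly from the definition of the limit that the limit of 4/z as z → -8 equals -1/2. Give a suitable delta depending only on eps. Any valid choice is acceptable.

Let eps > 0 be given. We seek delta > 0 such that 0 < |z + 8| < delta implies |4/z + 1/2| < eps.
|4/z + 1/2| = 4·|-8 − z|/(8·|z|) = 4|z + 8|/(8|z|).
Require delta ≤ 4 so that |z| > 8 − 4 = 4, hence 8|z| > 32.
Then |4/z + 1/2| < 4|z + 8|/32, which is < eps when |z + 8| < 8eps.
Take delta = min(4, 8eps). Then 0 < |z + 8| < delta gives both |z + 8| < 4 and |z + 8| < 8eps, so |4/z + 1/2| < eps.

delta = min(4, 8eps)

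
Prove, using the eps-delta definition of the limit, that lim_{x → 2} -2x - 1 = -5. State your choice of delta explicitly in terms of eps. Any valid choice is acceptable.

Let eps > 0 be given. We need delta > 0 so that 0 < |x − 2| < delta implies |(-2x - 1) + 5| < eps.
Since (-2x - 1) + 5 = -2(x − 2), we have |(-2x - 1) + 5| = 2|x − 2|.
Thus it suffices that |x − 2| < eps/2.
Choosing delta = eps/2 gives |(-2x - 1) + 5| = 2|x − 2| < eps whenever |x − 2| < delta.

delta = eps/2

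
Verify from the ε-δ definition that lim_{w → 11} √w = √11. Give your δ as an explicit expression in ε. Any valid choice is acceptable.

Let ε > 0 be given. We want δ > 0 such that 0 < |w − 11| < δ implies |√w − √11| < ε.
Multiplying by the conjugate, |√w − √11| = |w − 11|/(√w + √11).
Restrict δ ≤ 11 so that |w − 11| < 11 forces w > 0, and then √w + √11 > √11.
Hence |√w − √11| < |w − 11|/√11, which is < ε once |w − 11| < √11·ε.
Take δ = min(11, √11·ε). If 0 < |w − 11| < δ then w > 0 and |√w − √11| < |w − 11|/√11 < ε.

δ = min(11, √11·ε)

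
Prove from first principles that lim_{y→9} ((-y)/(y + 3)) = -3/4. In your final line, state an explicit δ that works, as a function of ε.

δ = min(6, 24ε)

Let ε > 0. We want δ > 0 with 0 < |y − 9| < δ ⇒ |(-y)/(y + 3) + 3/4| < ε.
Combining over a common denominator, (-y)/(y + 3) + 3/4 = [(-y)·12 − (-9)·(y + 3)] / [12·(y + 3)] = -3(y − 9) / (12(y + 3)).
So |(-y)/(y + 3) + 3/4| = 3|y − 9| / (12·|y + 3|).
Restrict δ ≤ 6. Then |y − 9| < 6 gives |y + 3| = |(y − 9) + 12| ≥ 12 − 6 = 6.
Hence |(-y)/(y + 3) + 3/4| < 3|y − 9|/(12·6) = (1/24)|y − 9|, which is < ε once |y − 9| < 24ε.
Take δ = min(6, 24ε). Then 0 < |y − 9| < δ forces both bounds, so |(-y)/(y + 3) + 3/4| < ε.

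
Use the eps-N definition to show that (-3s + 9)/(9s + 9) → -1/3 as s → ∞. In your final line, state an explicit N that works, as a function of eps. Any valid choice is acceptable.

Let eps > 0 be given. We seek N > 0 such that s > N implies |(-3s + 9)/(9s + 9) + 1/3| < eps.
(-3s + 9)/(9s + 9) + 1/3 = (9(-3s + 9) − (-3)(9s + 9)) / (9(9s + 9)) = 108/(9(9s + 9)).
For s > 0 we have 9s + 9 > 9s, so |(-3s + 9)/(9s + 9) + 1/3| = 108/(9(9s + 9)) < 108/(9·9s) = (4/3)/s.
Thus |(-3s + 9)/(9s + 9) + 1/3| < eps whenever s > (4/3)/eps.
Take N = (4/3)/eps. If s > N then |(-3s + 9)/(9s + 9) + 1/3| < (4/3)/s < eps.

N = (4/3)/eps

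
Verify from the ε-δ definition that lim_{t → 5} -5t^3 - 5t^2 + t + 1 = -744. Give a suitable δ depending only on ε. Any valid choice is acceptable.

δ = min(1, ε/509)

Fix ε > 0. We want δ > 0 such that 0 < |t − 5| < δ implies |(-5t^3 - 5t^2 + t + 1) + 744| < ε.
(-5t^3 - 5t^2 + t + 1) + 744 = -5t^3 - 5t^2 + t + 745 = (t − 5)(-5t^2 - 30t - 149).
So |(-5t^3 - 5t^2 + t + 1) + 744| = |t − 5|·|-5t^2 - 30t - 149|.
Assume first that |t − 5| < 1, so |t| < 6. Then |-5t^2 - 30t - 149| ≤ 5·6^2 + 30·6 + 149 = 509.
Hence |(-5t^3 - 5t^2 + t + 1) + 744| ≤ 509|t − 5| < ε provided |t − 5| < ε/509.
Choosing δ = min(1, ε/509) ensures both conditions, hence |(-5t^3 - 5t^2 + t + 1) + 744| < ε.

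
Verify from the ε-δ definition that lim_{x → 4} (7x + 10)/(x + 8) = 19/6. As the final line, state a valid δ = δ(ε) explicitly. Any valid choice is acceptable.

δ = min(6, (36/23)ε)

Let ε > 0 be given. We want δ > 0 with 0 < |x − 4| < δ ⇒ |(7x + 10)/(x + 8) − (19/6)| < ε.
Combining over a common denominator, (7x + 10)/(x + 8) − (19/6) = [(7x + 10)·12 − 38·(x + 8)] / [12·(x + 8)] = 46(x − 4) / (12(x + 8)).
So |(7x + 10)/(x + 8) − (19/6)| = 46|x − 4| / (12·|x + 8|).
Restrict δ ≤ 6. Then |x − 4| < 6 gives |x + 8| = |(x − 4) + 12| ≥ 12 − 6 = 6.
Hence |(7x + 10)/(x + 8) − (19/6)| < 46|x − 4|/(12·6) = (23/36)|x − 4|, which is < ε once |x − 4| < (36/23)ε.
Take δ = min(6, (36/23)ε). Then 0 < |x − 4| < δ forces both bounds, so |(7x + 10)/(x + 8) − (19/6)| < ε.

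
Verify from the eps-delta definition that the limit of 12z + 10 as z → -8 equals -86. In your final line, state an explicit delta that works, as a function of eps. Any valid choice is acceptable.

delta = eps/12

Suppose eps > 0. We need delta > 0 so that 0 < |z + 8| < delta implies |(12z + 10) + 86| < eps.
Since (12z + 10) + 86 = 12(z + 8), we have |(12z + 10) + 86| = 12|z + 8|.
So 12|z + 8| < eps exactly when |z + 8| < eps/12.
Choosing delta = eps/12 gives |(12z + 10) + 86| = 12|z + 8| < eps whenever |z + 8| < delta.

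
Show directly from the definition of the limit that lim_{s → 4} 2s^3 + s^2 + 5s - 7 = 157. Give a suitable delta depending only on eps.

Suppose eps > 0. We want delta > 0 such that 0 < |s − 4| < delta implies |(2s^3 + s^2 + 5s - 7) − 157| < eps.
(2s^3 + s^2 + 5s - 7) − 157 = 2s^3 + s^2 + 5s - 164 = (s − 4)(2s^2 + 9s + 41).
So |(2s^3 + s^2 + 5s - 7) − 157| = |s − 4|·|2s^2 + 9s + 41|.
Assume first that |s − 4| < 2, so |s| < 6. Then |2s^2 + 9s + 41| ≤ 2·6^2 + 9·6 + 41 = 167.
Hence |(2s^3 + s^2 + 5s - 7) − 157| ≤ 167|s − 4| < eps provided |s − 4| < eps/167.
Take delta = min(2, eps/167). Then 0 < |s − 4| < delta gives both |s − 4| < 2 and |s − 4| < eps/167, so |(2s^3 + s^2 + 5s - 7) − 157| < eps.

delta = min(2, eps/167)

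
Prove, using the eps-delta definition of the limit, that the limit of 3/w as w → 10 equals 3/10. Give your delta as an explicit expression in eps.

Let eps > 0 be given. We seek delta > 0 such that 0 < |w − 10| < delta implies |3/w − (3/10)| < eps.
|3/w − (3/10)| = 3·|10 − w|/(10·|w|) = 3|w − 10|/(10|w|).
Restrict delta ≤ 5. Then |w − 10| < 5 gives |w| > 5, so 10|w| > 50.
Then |3/w − (3/10)| < 3|w − 10|/50, which is < eps when |w − 10| < (50/3)eps.
Take delta = min(5, (50/3)eps). Then 0 < |w − 10| < delta gives both |w − 10| < 5 and |w − 10| < (50/3)eps, so |3/w − (3/10)| < eps.

delta = min(5, (50/3)eps)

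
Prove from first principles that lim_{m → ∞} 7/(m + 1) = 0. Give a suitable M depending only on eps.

M = 7/eps

Let eps > 0. For m ≥ 1, |7/(m + 1) − 0| = 7/(m + 1) ≤ 7/m.
We need 7/m < eps, i.e. m > 7/eps.
Take M = 7/eps. If m > M then |7/(m + 1)| ≤ 7/m < eps.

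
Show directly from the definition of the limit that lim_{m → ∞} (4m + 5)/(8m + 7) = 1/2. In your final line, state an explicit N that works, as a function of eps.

N = (3/16)/eps

Let eps > 0 be given. For m ≥ 1, |(4m + 5)/(8m + 7) − (1/2)| = |12|/(8(8m + 7)) = 12/(8(8m + 7)).
Since 8m + 7 ≥ 8m for m ≥ 1, this is ≤ 12/(8·8m) = (3/16)/m.
So |(4m + 5)/(8m + 7) − (1/2)| < eps whenever m > (3/16)/eps.
Take N = (3/16)/eps. If m > N then |(4m + 5)/(8m + 7) − (1/2)| ≤ (3/16)/m < eps.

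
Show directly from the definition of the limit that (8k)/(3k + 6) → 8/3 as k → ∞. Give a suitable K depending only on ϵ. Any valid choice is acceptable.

K = (16/3)/ϵ

Suppose ϵ > 0. For k ≥ 1, |(8k)/(3k + 6) − (8/3)| = |-48|/(3(3k + 6)) = 48/(3(3k + 6)).
Since 3k + 6 ≥ 3k for k ≥ 1, this is ≤ 48/(3·3k) = (16/3)/k.
So |(8k)/(3k + 6) − (8/3)| < ϵ whenever k > (16/3)/ϵ.
Take K = (16/3)/ϵ. If k > K then |(8k)/(3k + 6) − (8/3)| ≤ (16/3)/k < ϵ.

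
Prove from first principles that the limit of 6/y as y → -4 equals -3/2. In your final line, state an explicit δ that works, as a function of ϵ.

Suppose ϵ > 0. We seek δ > 0 such that 0 < |y + 4| < δ implies |6/y + 3/2| < ϵ.
|6/y + 3/2| = 6·|-4 − y|/(4·|y|) = 6|y + 4|/(4|y|).
Restrict δ ≤ 2. Then |y + 4| < 2 gives |y| > 2, so 4|y| > 8.
Then |6/y + 3/2| < 6|y + 4|/8, which is < ϵ when |y + 4| < (4/3)ϵ.
Take δ = min(2, (4/3)ϵ). Then 0 < |y + 4| < δ gives both |y + 4| < 2 and |y + 4| < (4/3)ϵ, so |6/y + 3/2| < ϵ.

δ = min(2, (4/3)ϵ)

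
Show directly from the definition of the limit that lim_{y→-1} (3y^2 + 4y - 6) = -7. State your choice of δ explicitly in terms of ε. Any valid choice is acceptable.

Suppose ε > 0. We want δ > 0 such that 0 < |y + 1| < δ implies |(3y^2 + 4y - 6) + 7| < ε.
(3y^2 + 4y - 6) + 7 = 3y^2 + 4y + 1 = (y + 1)(3y + 1).
So |(3y^2 + 4y - 6) + 7| = |y + 1|·|3y + 1|.
Require δ ≤ 2. Then |y + 1| < 2 gives |y| < 3, and by the triangle inequality |3y + 1| ≤ 3·3 + 1 = 10.
Hence |(3y^2 + 4y - 6) + 7| ≤ 10|y + 1| < ε provided |y + 1| < ε/10.
Choosing δ = min(2, ε/10) ensures both conditions, hence |(3y^2 + 4y - 6) + 7| < ε.

δ = min(2, ε/10)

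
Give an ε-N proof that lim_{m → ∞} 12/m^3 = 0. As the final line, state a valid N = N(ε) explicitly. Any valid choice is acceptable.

N = (12/ε)^{1/3}

Let ε > 0 be given. For m ≥ 1, |12/m^3 − 0| = 12/m^3.
12/m^3 < ε ⇔ m^3 > 12/ε ⇔ m > (12/ε)^{1/3}.
Take N = (12/ε)^{1/3}. Then m > N implies 12/m^3 < ε.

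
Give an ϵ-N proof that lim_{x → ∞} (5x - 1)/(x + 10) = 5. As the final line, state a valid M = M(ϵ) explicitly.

M = 51/ϵ

Suppose ϵ > 0. We seek M > 0 such that x > M implies |(5x - 1)/(x + 10) − 5| < ϵ.
(5x - 1)/(x + 10) − 5 = ((5x - 1) − 5(x + 10)) / ((x + 10)) = -51/((x + 10)).
For x > 0 we have x + 10 > x, so |(5x - 1)/(x + 10) − 5| = 51/((x + 10)) < 51/(x) = 51/x.
Thus |(5x - 1)/(x + 10) − 5| < ϵ whenever x > 51/ϵ.
Take M = 51/ϵ. If x > M then |(5x - 1)/(x + 10) − 5| < 51/x < ϵ.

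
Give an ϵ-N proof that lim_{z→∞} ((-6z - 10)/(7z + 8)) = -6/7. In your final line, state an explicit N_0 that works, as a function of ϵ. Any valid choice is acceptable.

Fix ϵ > 0. We seek N_0 > 0 such that z > N_0 implies |(-6z - 10)/(7z + 8) + 6/7| < ϵ.
(-6z - 10)/(7z + 8) + 6/7 = (7(-6z - 10) − (-6)(7z + 8)) / (7(7z + 8)) = -22/(7(7z + 8)).
For z > 0 we have 7z + 8 > 7z, so |(-6z - 10)/(7z + 8) + 6/7| = 22/(7(7z + 8)) < 22/(7·7z) = (22/49)/z.
Thus |(-6z - 10)/(7z + 8) + 6/7| < ϵ whenever z > (22/49)/ϵ.
Take N_0 = (22/49)/ϵ. If z > N_0 then |(-6z - 10)/(7z + 8) + 6/7| < (22/49)/z < ϵ.

N_0 = (22/49)/ϵ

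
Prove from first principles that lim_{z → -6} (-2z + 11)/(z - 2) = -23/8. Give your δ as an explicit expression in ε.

δ = min(4, (32/7)ε)

Let ε > 0. We want δ > 0 with 0 < |z + 6| < δ ⇒ |(-2z + 11)/(z - 2) + 23/8| < ε.
Combining over a common denominator, (-2z + 11)/(z - 2) + 23/8 = [(-2z + 11)·(-8) − 23·(z - 2)] / [(-8)·(z - 2)] = -7(z + 6) / ((-8)(z - 2)).
So |(-2z + 11)/(z - 2) + 23/8| = 7|z + 6| / (8·|z − 2|).
Require δ ≤ 4, so |z − 2| ≥ |-8| − |z + 6| > 8 − 4 = 4.
Hence |(-2z + 11)/(z - 2) + 23/8| < 7|z + 6|/(8·4) = (7/32)|z + 6|, which is < ε once |z + 6| < (32/7)ε.
Take δ = min(4, (32/7)ε). Then 0 < |z + 6| < δ forces both bounds, so |(-2z + 11)/(z - 2) + 23/8| < ε.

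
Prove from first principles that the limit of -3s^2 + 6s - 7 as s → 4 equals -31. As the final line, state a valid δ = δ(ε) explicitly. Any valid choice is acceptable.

δ = min(1, ε/21)

Let ε > 0 be given. We want δ > 0 such that 0 < |s − 4| < δ implies |(-3s^2 + 6s - 7) + 31| < ε.
(-3s^2 + 6s - 7) + 31 = -3s^2 + 6s + 24 = (s − 4)(-3s - 6).
So |(-3s^2 + 6s - 7) + 31| = |s − 4|·|-3s - 6|.
Assume first that |s − 4| < 1, so |s| < 5. Then |-3s - 6| ≤ 3·5 + 6 = 21.
Hence |(-3s^2 + 6s - 7) + 31| ≤ 21|s − 4| < ε provided |s − 4| < ε/21.
Take δ = min(1, ε/21). Then 0 < |s − 4| < δ gives both |s − 4| < 1 and |s − 4| < ε/21, so |(-3s^2 + 6s - 7) + 31| < ε.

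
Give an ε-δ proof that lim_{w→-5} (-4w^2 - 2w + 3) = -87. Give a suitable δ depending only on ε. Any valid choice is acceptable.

Fix ε > 0. We want δ > 0 such that 0 < |w + 5| < δ implies |(-4w^2 - 2w + 3) + 87| < ε.
(-4w^2 - 2w + 3) + 87 = -4w^2 - 2w + 90 = (w + 5)(-4w + 18).
So |(-4w^2 - 2w + 3) + 87| = |w + 5|·|-4w + 18|.
Assume first that |w + 5| < 1, so |w| < 6. Then |-4w + 18| ≤ 4·6 + 18 = 42.
Hence |(-4w^2 - 2w + 3) + 87| ≤ 42|w + 5| < ε provided |w + 5| < ε/42.
Choosing δ = min(1, ε/42) ensures both conditions, hence |(-4w^2 - 2w + 3) + 87| < ε.

δ = min(1, ε/42)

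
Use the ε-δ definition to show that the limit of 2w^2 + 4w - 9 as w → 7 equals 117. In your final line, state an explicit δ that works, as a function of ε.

Suppose ε > 0. We want δ > 0 such that 0 < |w − 7| < δ implies |(2w^2 + 4w - 9) − 117| < ε.
(2w^2 + 4w - 9) − 117 = 2w^2 + 4w - 126 = (w − 7)(2w + 18).
So |(2w^2 + 4w - 9) − 117| = |w − 7|·|2w + 18|.
Assume first that |w − 7| < 1, so |w| < 8. Then |2w + 18| ≤ 2·8 + 18 = 34.
Hence |(2w^2 + 4w - 9) − 117| ≤ 34|w − 7| < ε provided |w − 7| < ε/34.
Take δ = min(1, ε/34). Then 0 < |w − 7| < δ gives both |w − 7| < 1 and |w − 7| < ε/34, so |(2w^2 + 4w - 9) − 117| < ε.

δ = min(1, ε/34)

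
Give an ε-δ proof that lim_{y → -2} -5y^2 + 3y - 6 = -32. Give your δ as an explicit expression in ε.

δ = min(2, ε/33)

Let ε > 0. We want δ > 0 such that 0 < |y + 2| < δ implies |(-5y^2 + 3y - 6) + 32| < ε.
(-5y^2 + 3y - 6) + 32 = -5y^2 + 3y + 26 = (y + 2)(-5y + 13).
So |(-5y^2 + 3y - 6) + 32| = |y + 2|·|-5y + 13|.
Require δ ≤ 2. Then |y + 2| < 2 gives |y| < 4, and by the triangle inequality |-5y + 13| ≤ 5·4 + 13 = 33.
Hence |(-5y^2 + 3y - 6) + 32| ≤ 33|y + 2| < ε provided |y + 2| < ε/33.
Choosing δ = min(2, ε/33) ensures both conditions, hence |(-5y^2 + 3y - 6) + 32| < ε.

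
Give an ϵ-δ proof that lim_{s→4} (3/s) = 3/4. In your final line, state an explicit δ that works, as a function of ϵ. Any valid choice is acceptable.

δ = min(2, (8/3)ϵ)

Fix ϵ > 0. We seek δ > 0 such that 0 < |s − 4| < δ implies |3/s − (3/4)| < ϵ.
|3/s − (3/4)| = 3·|4 − s|/(4·|s|) = 3|s − 4|/(4|s|).
Restrict δ ≤ 2. Then |s − 4| < 2 gives |s| > 2, so 4|s| > 8.
Then |3/s − (3/4)| < 3|s − 4|/8, which is < ϵ when |s − 4| < (8/3)ϵ.
Take δ = min(2, (8/3)ϵ). Then 0 < |s − 4| < δ gives both |s − 4| < 2 and |s − 4| < (8/3)ϵ, so |3/s − (3/4)| < ϵ.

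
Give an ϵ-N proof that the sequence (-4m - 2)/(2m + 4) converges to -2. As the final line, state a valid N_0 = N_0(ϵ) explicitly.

N_0 = 3/ϵ

Let ϵ > 0 be given. For m ≥ 1, |(-4m - 2)/(2m + 4) + 2| = |12|/(2(2m + 4)) = 12/(2(2m + 4)).
Since 2m + 4 ≥ 2m for m ≥ 1, this is ≤ 12/(2·2m) = 3/m.
So |(-4m - 2)/(2m + 4) + 2| < ϵ whenever m > 3/ϵ.
Take N_0 = 3/ϵ. If m > N_0 then |(-4m - 2)/(2m + 4) + 2| ≤ 3/m < ϵ.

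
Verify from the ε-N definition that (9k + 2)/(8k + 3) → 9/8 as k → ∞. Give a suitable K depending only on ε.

K = (11/64)/ε

Let ε > 0 be given. For k ≥ 1, |(9k + 2)/(8k + 3) − (9/8)| = |-11|/(8(8k + 3)) = 11/(8(8k + 3)).
Since 8k + 3 ≥ 8k for k ≥ 1, this is ≤ 11/(8·8k) = (11/64)/k.
So |(9k + 2)/(8k + 3) − (9/8)| < ε whenever k > (11/64)/ε.
Take K = (11/64)/ε. If k > K then |(9k + 2)/(8k + 3) − (9/8)| ≤ (11/64)/k < ε.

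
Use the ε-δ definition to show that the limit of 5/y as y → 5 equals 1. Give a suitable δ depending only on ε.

δ = min(5/2, (5/2)ε)

Let ε > 0 be given. We seek δ > 0 such that 0 < |y − 5| < δ implies |5/y − 1| < ε.
|5/y − 1| = 5·|5 − y|/(5·|y|) = 5|y − 5|/(5|y|).
Restrict δ ≤ 5/2. Then |y − 5| < 5/2 gives |y| > 5/2, so 5|y| > 25/2.
Then |5/y − 1| < 5|y − 5|/(25/2), which is < ε when |y − 5| < (5/2)ε.
Take δ = min(5/2, (5/2)ε). Then 0 < |y − 5| < δ gives both |y − 5| < 5/2 and |y − 5| < (5/2)ε, so |5/y − 1| < ε.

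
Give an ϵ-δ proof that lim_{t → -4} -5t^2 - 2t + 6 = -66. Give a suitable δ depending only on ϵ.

δ = min(1, ϵ/43)

Fix ϵ > 0. We want δ > 0 such that 0 < |t + 4| < δ implies |(-5t^2 - 2t + 6) + 66| < ϵ.
(-5t^2 - 2t + 6) + 66 = -5t^2 - 2t + 72 = (t + 4)(-5t + 18).
So |(-5t^2 - 2t + 6) + 66| = |t + 4|·|-5t + 18|.
Assume first that |t + 4| < 1, so |t| < 5. Then |-5t + 18| ≤ 5·5 + 18 = 43.
Hence |(-5t^2 - 2t + 6) + 66| ≤ 43|t + 4| < ϵ provided |t + 4| < ϵ/43.
Take δ = min(1, ϵ/43). Then 0 < |t + 4| < δ gives both |t + 4| < 1 and |t + 4| < ϵ/43, so |(-5t^2 - 2t + 6) + 66| < ϵ.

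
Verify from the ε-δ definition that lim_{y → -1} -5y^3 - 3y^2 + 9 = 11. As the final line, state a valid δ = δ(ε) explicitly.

δ = min(1, ε/26)

Let ε > 0 be given. We want δ > 0 such that 0 < |y + 1| < δ implies |(-5y^3 - 3y^2 + 9) − 11| < ε.
(-5y^3 - 3y^2 + 9) − 11 = -5y^3 - 3y^2 - 2 = (y + 1)(-5y^2 + 2y - 2).
So |(-5y^3 - 3y^2 + 9) − 11| = |y + 1|·|-5y^2 + 2y - 2|.
Assume first that |y + 1| < 1, so |y| < 2. Then |-5y^2 + 2y - 2| ≤ 5·2^2 + 2·2 + 2 = 26.
Hence |(-5y^3 - 3y^2 + 9) − 11| ≤ 26|y + 1| < ε provided |y + 1| < ε/26.
Choosing δ = min(1, ε/26) ensures both conditions, hence |(-5y^3 - 3y^2 + 9) − 11| < ε.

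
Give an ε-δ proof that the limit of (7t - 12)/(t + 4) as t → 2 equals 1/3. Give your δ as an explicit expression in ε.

Let ε > 0 be given. We want δ > 0 with 0 < |t − 2| < δ ⇒ |(7t - 12)/(t + 4) − (1/3)| < ε.
Combining over a common denominator, (7t - 12)/(t + 4) − (1/3) = [(7t - 12)·6 − 2·(t + 4)] / [6·(t + 4)] = 40(t − 2) / (6(t + 4)).
So |(7t - 12)/(t + 4) − (1/3)| = 40|t − 2| / (6·|t + 4|).
Restrict δ ≤ 3. Then |t − 2| < 3 gives |t + 4| = |(t − 2) + 6| ≥ 6 − 3 = 3.
Hence |(7t - 12)/(t + 4) − (1/3)| < 40|t − 2|/(6·3) = (20/9)|t − 2|, which is < ε once |t − 2| < (9/20)ε.
Take δ = min(3, (9/20)ε). Then 0 < |t − 2| < δ forces both bounds, so |(7t - 12)/(t + 4) − (1/3)| < ε.

δ = min(3, (9/20)ε)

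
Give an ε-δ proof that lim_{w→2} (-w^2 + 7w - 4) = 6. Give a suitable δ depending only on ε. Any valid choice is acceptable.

Let ε > 0. We want δ > 0 such that 0 < |w − 2| < δ implies |(-w^2 + 7w - 4) − 6| < ε.
(-w^2 + 7w - 4) − 6 = -w^2 + 7w - 10 = (w − 2)(-w + 5).
So |(-w^2 + 7w - 4) − 6| = |w − 2|·|-w + 5|.
Require δ ≤ 1. Then |w − 2| < 1 gives |w| < 3, and by the triangle inequality |-w + 5| ≤ 3 + 5 = 8.
Hence |(-w^2 + 7w - 4) − 6| ≤ 8|w − 2| < ε provided |w − 2| < ε/8.
Take δ = min(1, ε/8). Then 0 < |w − 2| < δ gives both |w − 2| < 1 and |w − 2| < ε/8, so |(-w^2 + 7w - 4) − 6| < ε.

δ = min(1, ε/8)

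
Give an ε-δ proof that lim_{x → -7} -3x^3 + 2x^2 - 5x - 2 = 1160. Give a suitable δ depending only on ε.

δ = min(1, ε/542)

Let ε > 0. We want δ > 0 such that 0 < |x + 7| < δ implies |(-3x^3 + 2x^2 - 5x - 2) − 1160| < ε.
(-3x^3 + 2x^2 - 5x - 2) − 1160 = -3x^3 + 2x^2 - 5x - 1162 = (x + 7)(-3x^2 + 23x - 166).
So |(-3x^3 + 2x^2 - 5x - 2) − 1160| = |x + 7|·|-3x^2 + 23x - 166|.
Require δ ≤ 1. Then |x + 7| < 1 gives |x| < 8, and by the triangle inequality |-3x^2 + 23x - 166| ≤ 3·8^2 + 23·8 + 166 = 542.
Hence |(-3x^3 + 2x^2 - 5x - 2) − 1160| ≤ 542|x + 7| < ε provided |x + 7| < ε/542.
Choosing δ = min(1, ε/542) ensures both conditions, hence |(-3x^3 + 2x^2 - 5x - 2) − 1160| < ε.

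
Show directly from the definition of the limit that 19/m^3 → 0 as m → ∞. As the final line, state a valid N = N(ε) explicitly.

Let ε > 0 be given. For m ≥ 1, |19/m^3 − 0| = 19/m^3.
19/m^3 < ε ⇔ m^3 > 19/ε ⇔ m > (19/ε)^{1/3}.
Take N = (19/ε)^{1/3}. Then m > N implies 19/m^3 < ε.

N = (19/ε)^{1/3}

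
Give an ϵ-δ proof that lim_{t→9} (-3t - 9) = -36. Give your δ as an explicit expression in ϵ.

δ = ϵ/3

Suppose ϵ > 0. We need δ > 0 so that 0 < |t − 9| < δ implies |(-3t - 9) + 36| < ϵ.
|(-3t - 9) + 36| = |-3t + 27| = 3|t − 9|.
Thus it suffices that |t − 9| < ϵ/3.
Take δ = ϵ/3. If 0 < |t − 9| < δ then |(-3t - 9) + 36| = 3|t − 9| < 3·(ϵ/3) = ϵ.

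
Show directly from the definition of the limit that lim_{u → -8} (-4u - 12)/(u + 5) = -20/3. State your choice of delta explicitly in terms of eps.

delta = min(3/2, (9/16)eps)

Let eps > 0. We want delta > 0 with 0 < |u + 8| < delta ⇒ |(-4u - 12)/(u + 5) + 20/3| < eps.
Combining over a common denominator, (-4u - 12)/(u + 5) + 20/3 = [(-4u - 12)·(-3) − 20·(u + 5)] / [(-3)·(u + 5)] = -8(u + 8) / ((-3)(u + 5)).
So |(-4u - 12)/(u + 5) + 20/3| = 8|u + 8| / (3·|u + 5|).
Restrict delta ≤ 3/2. Then |u + 8| < 3/2 gives |u + 5| = |(u + 8) + (-3)| ≥ 3 − 3/2 = 3/2.
Hence |(-4u - 12)/(u + 5) + 20/3| < 8|u + 8|/(3·(3/2)) = (16/9)|u + 8|, which is < eps once |u + 8| < (9/16)eps.
Take delta = min(3/2, (9/16)eps). Then 0 < |u + 8| < delta forces both bounds, so |(-4u - 12)/(u + 5) + 20/3| < eps.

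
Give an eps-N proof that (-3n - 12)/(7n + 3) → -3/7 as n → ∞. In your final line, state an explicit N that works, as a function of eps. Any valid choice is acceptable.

Fix eps > 0. For n ≥ 1, |(-3n - 12)/(7n + 3) + 3/7| = |-75|/(7(7n + 3)) = 75/(7(7n + 3)).
Since 7n + 3 ≥ 7n for n ≥ 1, this is ≤ 75/(7·7n) = (75/49)/n.
So |(-3n - 12)/(7n + 3) + 3/7| < eps whenever n > (75/49)/eps.
Take N = (75/49)/eps. If n > N then |(-3n - 12)/(7n + 3) + 3/7| ≤ (75/49)/n < eps.

N = (75/49)/eps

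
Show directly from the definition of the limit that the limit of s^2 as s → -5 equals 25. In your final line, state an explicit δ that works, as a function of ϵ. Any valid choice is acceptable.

Fix ϵ > 0. We seek δ > 0 with 0 < |s + 5| < δ ⇒ |s^2 − 25| < ϵ.
Factor: s^2 − 25 = (s + 5)(s - 5), so |s^2 − 25| = |s + 5|·|s - 5|.
Restrict δ ≤ 1. Then |s + 5| < 1 gives |s| < 6, so by the triangle inequality |s - 5| ≤ 6 + 5 = 11.
Hence |s^2 − 25| ≤ 11|s + 5|, which is < ϵ once |s + 5| < ϵ/11.
Take δ = min(1, ϵ/11). If 0 < |s + 5| < δ then both bounds hold and |s^2 − 25| ≤ 11|s + 5| < 11·(ϵ/11) = ϵ.

δ = min(1, ϵ/11)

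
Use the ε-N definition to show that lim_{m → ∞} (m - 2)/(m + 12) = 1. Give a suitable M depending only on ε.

M = 14/ε

Let ε > 0. For m ≥ 1, |(m - 2)/(m + 12) − 1| = |-14|/((m + 12)) = 14/((m + 12)).
Since m + 12 ≥ m for m ≥ 1, this is ≤ 14/(m) = 14/m.
So |(m - 2)/(m + 12) − 1| < ε whenever m > 14/ε.
Take M = 14/ε. If m > M then |(m - 2)/(m + 12) − 1| ≤ 14/m < ε.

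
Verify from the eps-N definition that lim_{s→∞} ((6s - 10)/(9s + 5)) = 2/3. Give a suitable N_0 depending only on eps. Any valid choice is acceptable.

N_0 = (40/27)/eps

Fix eps > 0. We seek N_0 > 0 such that s > N_0 implies |(6s - 10)/(9s + 5) − (2/3)| < eps.
(6s - 10)/(9s + 5) − (2/3) = (9(6s - 10) − 6(9s + 5)) / (9(9s + 5)) = -120/(9(9s + 5)).
For s > 0 we have 9s + 5 > 9s, so |(6s - 10)/(9s + 5) − (2/3)| = 120/(9(9s + 5)) < 120/(9·9s) = (40/27)/s.
Thus |(6s - 10)/(9s + 5) − (2/3)| < eps whenever s > (40/27)/eps.
Take N_0 = (40/27)/eps. If s > N_0 then |(6s - 10)/(9s + 5) − (2/3)| < (40/27)/s < eps.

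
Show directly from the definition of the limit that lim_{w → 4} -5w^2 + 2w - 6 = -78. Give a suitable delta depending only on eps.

Let eps > 0. We want delta > 0 such that 0 < |w − 4| < delta implies |(-5w^2 + 2w - 6) + 78| < eps.
(-5w^2 + 2w - 6) + 78 = -5w^2 + 2w + 72 = (w − 4)(-5w - 18).
So |(-5w^2 + 2w - 6) + 78| = |w − 4|·|-5w - 18|.
Assume first that |w − 4| < 1, so |w| < 5. Then |-5w - 18| ≤ 5·5 + 18 = 43.
Hence |(-5w^2 + 2w - 6) + 78| ≤ 43|w − 4| < eps provided |w − 4| < eps/43.
Take delta = min(1, eps/43). Then 0 < |w − 4| < delta gives both |w − 4| < 1 and |w − 4| < eps/43, so |(-5w^2 + 2w - 6) + 78| < eps.

delta = min(1, eps/43)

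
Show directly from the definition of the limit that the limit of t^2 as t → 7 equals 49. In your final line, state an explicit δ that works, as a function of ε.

Suppose ε > 0. We seek δ > 0 with 0 < |t − 7| < δ ⇒ |t^2 − 49| < ε.
Factor: t^2 − 49 = (t − 7)(t + 7), so |t^2 − 49| = |t − 7|·|t + 7|.
Restrict δ ≤ 1. Then |t − 7| < 1 gives |t| < 8, so by the triangle inequality |t + 7| ≤ 8 + 7 = 15.
Hence |t^2 − 49| ≤ 15|t − 7|, which is < ε once |t − 7| < ε/15.
Take δ = min(1, ε/15). If 0 < |t − 7| < δ then both bounds hold and |t^2 − 49| ≤ 15|t − 7| < 15·(ε/15) = ε.

δ = min(1, ε/15)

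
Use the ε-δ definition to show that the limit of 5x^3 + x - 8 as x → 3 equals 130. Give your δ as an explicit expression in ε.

Let ε > 0. We want δ > 0 such that 0 < |x − 3| < δ implies |(5x^3 + x - 8) − 130| < ε.
(5x^3 + x - 8) − 130 = 5x^3 + x - 138 = (x − 3)(5x^2 + 15x + 46).
So |(5x^3 + x - 8) − 130| = |x − 3|·|5x^2 + 15x + 46|.
Require δ ≤ 2. Then |x − 3| < 2 gives |x| < 5, and by the triangle inequality |5x^2 + 15x + 46| ≤ 5·5^2 + 15·5 + 46 = 246.
Hence |(5x^3 + x - 8) − 130| ≤ 246|x − 3| < ε provided |x − 3| < ε/246.
Take δ = min(2, ε/246). Then 0 < |x − 3| < δ gives both |x − 3| < 2 and |x − 3| < ε/246, so |(5x^3 + x - 8) − 130| < ε.

δ = min(2, ε/246)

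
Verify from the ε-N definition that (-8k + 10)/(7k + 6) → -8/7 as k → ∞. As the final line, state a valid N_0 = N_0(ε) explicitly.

Let ε > 0. For k ≥ 1, |(-8k + 10)/(7k + 6) + 8/7| = |118|/(7(7k + 6)) = 118/(7(7k + 6)).
Since 7k + 6 ≥ 7k for k ≥ 1, this is ≤ 118/(7·7k) = (118/49)/k.
So |(-8k + 10)/(7k + 6) + 8/7| < ε whenever k > (118/49)/ε.
Take N_0 = (118/49)/ε. If k > N_0 then |(-8k + 10)/(7k + 6) + 8/7| ≤ (118/49)/k < ε.

N_0 = (118/49)/ε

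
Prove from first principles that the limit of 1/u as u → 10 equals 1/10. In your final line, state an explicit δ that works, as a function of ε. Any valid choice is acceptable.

Suppose ε > 0. We seek δ > 0 such that 0 < |u − 10| < δ implies |1/u − (1/10)| < ε.
|1/u − (1/10)| = |10 − u|/(10·|u|) = |u − 10|/(10|u|).
Require δ ≤ 5 so that |u| > 10 − 5 = 5, hence 10|u| > 50.
Then |1/u − (1/10)| < |u − 10|/50, which is < ε when |u − 10| < 50ε.
Take δ = min(5, 50ε). Then 0 < |u − 10| < δ gives both |u − 10| < 5 and |u − 10| < 50ε, so |1/u − (1/10)| < ε.

δ = min(5, 50ε)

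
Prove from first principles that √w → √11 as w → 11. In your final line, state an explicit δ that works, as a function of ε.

Let ε > 0. We want δ > 0 such that 0 < |w − 11| < δ implies |√w − √11| < ε.
Multiplying by the conjugate, |√w − √11| = |w − 11|/(√w + √11).
Restrict δ ≤ 11 so that |w − 11| < 11 forces w > 0, and then √w + √11 > √11.
Hence |√w − √11| < |w − 11|/√11, which is < ε once |w − 11| < √11·ε.
Take δ = min(11, √11·ε). If 0 < |w − 11| < δ then w > 0 and |√w − √11| < |w − 11|/√11 < ε.

δ = min(11, √11·ε)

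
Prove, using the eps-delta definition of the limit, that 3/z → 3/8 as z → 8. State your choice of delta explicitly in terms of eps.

delta = min(4, (32/3)eps)

Suppose eps > 0. We seek delta > 0 such that 0 < |z − 8| < delta implies |3/z − (3/8)| < eps.
|3/z − (3/8)| = 3·|8 − z|/(8·|z|) = 3|z − 8|/(8|z|).
Restrict delta ≤ 4. Then |z − 8| < 4 gives |z| > 4, so 8|z| > 32.
Then |3/z − (3/8)| < 3|z − 8|/32, which is < eps when |z − 8| < (32/3)eps.
Take delta = min(4, (32/3)eps). Then 0 < |z − 8| < delta gives both |z − 8| < 4 and |z − 8| < (32/3)eps, so |3/z − (3/8)| < eps.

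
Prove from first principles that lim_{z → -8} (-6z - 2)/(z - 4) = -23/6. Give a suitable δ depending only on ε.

Let ε > 0 be given. We want δ > 0 with 0 < |z + 8| < δ ⇒ |(-6z - 2)/(z - 4) + 23/6| < ε.
Combining over a common denominator, (-6z - 2)/(z - 4) + 23/6 = [(-6z - 2)·(-12) − 46·(z - 4)] / [(-12)·(z - 4)] = 26(z + 8) / ((-12)(z - 4)).
So |(-6z - 2)/(z - 4) + 23/6| = 26|z + 8| / (12·|z − 4|).
Require δ ≤ 6, so |z − 4| ≥ |-12| − |z + 8| > 12 − 6 = 6.
Hence |(-6z - 2)/(z - 4) + 23/6| < 26|z + 8|/(12·6) = (13/36)|z + 8|, which is < ε once |z + 8| < (36/13)ε.
Take δ = min(6, (36/13)ε). Then 0 < |z + 8| < δ forces both bounds, so |(-6z - 2)/(z - 4) + 23/6| < ε.

δ = min(6, (36/13)ε)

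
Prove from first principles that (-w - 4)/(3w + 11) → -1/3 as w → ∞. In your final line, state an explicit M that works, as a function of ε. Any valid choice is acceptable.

M = (1/9)/ε

Suppose ε > 0. We seek M > 0 such that w > M implies |(-w - 4)/(3w + 11) + 1/3| < ε.
(-w - 4)/(3w + 11) + 1/3 = (3(-w - 4) − (-1)(3w + 11)) / (3(3w + 11)) = -1/(3(3w + 11)).
For w > 0 we have 3w + 11 > 3w, so |(-w - 4)/(3w + 11) + 1/3| = 1/(3(3w + 11)) < 1/(3·3w) = (1/9)/w.
Thus |(-w - 4)/(3w + 11) + 1/3| < ε whenever w > (1/9)/ε.
Take M = (1/9)/ε. If w > M then |(-w - 4)/(3w + 11) + 1/3| < (1/9)/w < ε.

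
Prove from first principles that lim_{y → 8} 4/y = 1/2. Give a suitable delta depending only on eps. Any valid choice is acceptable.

delta = min(4, 8eps)

Let eps > 0 be given. We seek delta > 0 such that 0 < |y − 8| < delta implies |4/y − (1/2)| < eps.
|4/y − (1/2)| = 4·|8 − y|/(8·|y|) = 4|y − 8|/(8|y|).
Restrict delta ≤ 4. Then |y − 8| < 4 gives |y| > 4, so 8|y| > 32.
Then |4/y − (1/2)| < 4|y − 8|/32, which is < eps when |y − 8| < 8eps.
Take delta = min(4, 8eps). Then 0 < |y − 8| < delta gives both |y − 8| < 4 and |y − 8| < 8eps, so |4/y − (1/2)| < eps.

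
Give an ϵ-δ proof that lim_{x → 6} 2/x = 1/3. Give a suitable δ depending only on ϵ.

Suppose ϵ > 0. We seek δ > 0 such that 0 < |x − 6| < δ implies |2/x − (1/3)| < ϵ.
|2/x − (1/3)| = 2·|6 − x|/(6·|x|) = 2|x − 6|/(6|x|).
Require δ ≤ 3 so that |x| > 6 − 3 = 3, hence 6|x| > 18.
Then |2/x − (1/3)| < 2|x − 6|/18, which is < ϵ when |x − 6| < 9ϵ.
Take δ = min(3, 9ϵ). Then 0 < |x − 6| < δ gives both |x − 6| < 3 and |x − 6| < 9ϵ, so |2/x − (1/3)| < ϵ.

δ = min(3, 9ϵ)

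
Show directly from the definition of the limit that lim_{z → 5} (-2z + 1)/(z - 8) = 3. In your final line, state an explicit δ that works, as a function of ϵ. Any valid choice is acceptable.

Let ϵ > 0 be given. We want δ > 0 with 0 < |z − 5| < δ ⇒ |(-2z + 1)/(z - 8) − 3| < ϵ.
Combining over a common denominator, (-2z + 1)/(z - 8) − 3 = [(-2z + 1)·(-3) − (-9)·(z - 8)] / [(-3)·(z - 8)] = 15(z − 5) / ((-3)(z - 8)).
So |(-2z + 1)/(z - 8) − 3| = 15|z − 5| / (3·|z − 8|).
Require δ ≤ 3/2, so |z − 8| ≥ |-3| − |z − 5| > 3 − 3/2 = 3/2.
Hence |(-2z + 1)/(z - 8) − 3| < 15|z − 5|/(3·(3/2)) = (10/3)|z − 5|, which is < ϵ once |z − 5| < (3/10)ϵ.
Take δ = min(3/2, (3/10)ϵ). Then 0 < |z − 5| < δ forces both bounds, so |(-2z + 1)/(z - 8) − 3| < ϵ.

δ = min(3/2, (3/10)ϵ)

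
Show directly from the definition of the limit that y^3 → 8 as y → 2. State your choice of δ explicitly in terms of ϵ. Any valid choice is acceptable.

δ = min(1, ϵ/19)

Fix ϵ > 0. We seek δ > 0 with 0 < |y − 2| < δ ⇒ |y^3 − 8| < ϵ.
Factor: y^3 − 8 = (y − 2)(y^2 + 2y + 4), so |y^3 − 8| = |y − 2|·|y^2 + 2y + 4|.
Restrict δ ≤ 1. Then |y − 2| < 1 gives |y| < 3, so by the triangle inequality |y^2 + 2y + 4| ≤ 3^2 + 2·3 + 4 = 19.
Hence |y^3 − 8| ≤ 19|y − 2|, which is < ϵ once |y − 2| < ϵ/19.
Take δ = min(1, ϵ/19). If 0 < |y − 2| < δ then both bounds hold and |y^3 − 8| ≤ 19|y − 2| < 19·(ϵ/19) = ϵ.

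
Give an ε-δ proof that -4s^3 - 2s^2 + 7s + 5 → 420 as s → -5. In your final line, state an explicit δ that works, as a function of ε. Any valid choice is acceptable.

δ = min(2, ε/405)

Suppose ε > 0. We want δ > 0 such that 0 < |s + 5| < δ implies |(-4s^3 - 2s^2 + 7s + 5) − 420| < ε.
(-4s^3 - 2s^2 + 7s + 5) − 420 = -4s^3 - 2s^2 + 7s - 415 = (s + 5)(-4s^2 + 18s - 83).
So |(-4s^3 - 2s^2 + 7s + 5) − 420| = |s + 5|·|-4s^2 + 18s - 83|.
Assume first that |s + 5| < 2, so |s| < 7. Then |-4s^2 + 18s - 83| ≤ 4·7^2 + 18·7 + 83 = 405.
Hence |(-4s^3 - 2s^2 + 7s + 5) − 420| ≤ 405|s + 5| < ε provided |s + 5| < ε/405.
Take δ = min(2, ε/405). Then 0 < |s + 5| < δ gives both |s + 5| < 2 and |s + 5| < ε/405, so |(-4s^3 - 2s^2 + 7s + 5) − 420| < ε.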